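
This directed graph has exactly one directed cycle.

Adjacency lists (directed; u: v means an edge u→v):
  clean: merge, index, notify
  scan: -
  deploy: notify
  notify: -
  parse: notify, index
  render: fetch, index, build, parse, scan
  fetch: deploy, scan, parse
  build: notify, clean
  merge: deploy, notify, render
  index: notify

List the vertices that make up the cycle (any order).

build, clean, merge, render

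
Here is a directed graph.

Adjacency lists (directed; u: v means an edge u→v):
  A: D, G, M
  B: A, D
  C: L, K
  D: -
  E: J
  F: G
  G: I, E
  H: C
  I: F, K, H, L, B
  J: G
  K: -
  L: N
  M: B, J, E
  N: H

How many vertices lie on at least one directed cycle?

12

A vertex is on a directed cycle iff it belongs to a strongly connected component of size ≥ 2 (or has a self-loop).
The vertices on cycles are {A, B, C, E, F, G, H, I, J, L, M, N} — 12 in total.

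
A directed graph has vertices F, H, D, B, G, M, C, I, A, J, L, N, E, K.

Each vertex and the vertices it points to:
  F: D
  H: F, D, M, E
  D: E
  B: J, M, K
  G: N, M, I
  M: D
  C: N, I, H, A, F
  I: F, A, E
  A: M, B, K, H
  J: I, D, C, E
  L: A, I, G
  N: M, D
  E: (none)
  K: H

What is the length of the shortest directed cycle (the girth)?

For each vertex v, BFS finds the shortest path from v back to v.
The shortest such closed walk is A → B → J → I → A, length 4.

4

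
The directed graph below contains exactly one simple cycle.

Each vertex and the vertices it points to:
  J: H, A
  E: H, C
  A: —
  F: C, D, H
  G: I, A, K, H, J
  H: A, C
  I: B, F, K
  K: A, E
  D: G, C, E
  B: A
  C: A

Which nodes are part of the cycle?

D, F, G, I

DFS with gray/black marking from G:
G gray
  I gray
    B gray
      A gray
      A black
    B black
    F gray
      C gray
        C→A: A black — skip
      C black
      D gray
        D→G: G is gray → back edge
Back edge closes the cycle G → I → F → D → G; its vertices are {D, F, G, I}.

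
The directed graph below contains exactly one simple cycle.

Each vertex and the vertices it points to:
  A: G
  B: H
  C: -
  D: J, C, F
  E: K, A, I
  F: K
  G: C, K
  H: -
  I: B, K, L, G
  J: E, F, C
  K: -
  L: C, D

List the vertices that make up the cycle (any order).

D, E, I, J, L

DFS with gray/black marking from E:
E gray
  K gray
  K black
  A gray
    G gray
      C gray
      C black
      G→K: K black — skip
    G black
  A black
  I gray
    B gray
      H gray
      H black
    B black
    I→K: K black — skip
    L gray
      L→C: C black — skip
      D gray
        J gray
          J→E: E is gray → back edge
Back edge closes the cycle E → I → L → D → J → E; its vertices are {D, E, I, J, L}.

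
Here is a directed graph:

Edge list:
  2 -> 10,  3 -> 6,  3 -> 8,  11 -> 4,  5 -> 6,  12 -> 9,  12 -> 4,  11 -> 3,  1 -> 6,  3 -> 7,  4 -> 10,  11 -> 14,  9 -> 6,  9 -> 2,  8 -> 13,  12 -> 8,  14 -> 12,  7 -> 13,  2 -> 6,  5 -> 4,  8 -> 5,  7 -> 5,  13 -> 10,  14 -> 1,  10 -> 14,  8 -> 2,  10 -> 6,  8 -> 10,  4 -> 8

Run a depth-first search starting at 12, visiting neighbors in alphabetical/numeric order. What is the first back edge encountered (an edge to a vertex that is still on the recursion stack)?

14->12

DFS from 12 (visiting neighbors in alphabetical/numeric order); mark gray on enter, black on exit:
12 gray
  4 gray
    8 gray
      2 gray
        6 gray
        6 black
        10 gray
          10→6: 6 black — skip
          14 gray
            1 gray
              1→6: 6 black — skip
            1 black
            14→12: 12 is gray → back edge
First back edge: 14 → 12.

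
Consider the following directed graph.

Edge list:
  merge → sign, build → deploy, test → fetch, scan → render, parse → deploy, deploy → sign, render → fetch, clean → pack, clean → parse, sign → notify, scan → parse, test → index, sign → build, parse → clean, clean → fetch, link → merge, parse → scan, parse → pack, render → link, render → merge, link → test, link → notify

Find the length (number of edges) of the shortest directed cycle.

2

For each vertex v, BFS finds the shortest path from v back to v.
The shortest such closed walk is parse → clean → parse, length 2.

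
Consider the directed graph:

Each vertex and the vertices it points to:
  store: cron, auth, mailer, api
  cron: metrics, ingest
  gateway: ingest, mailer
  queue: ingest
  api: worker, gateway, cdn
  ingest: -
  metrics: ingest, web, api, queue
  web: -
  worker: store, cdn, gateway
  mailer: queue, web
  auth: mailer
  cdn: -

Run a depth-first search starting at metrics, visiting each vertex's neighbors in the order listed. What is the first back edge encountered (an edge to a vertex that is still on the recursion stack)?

cron->metrics

DFS from metrics (visiting each vertex's neighbors in the order listed); mark gray on enter, black on exit:
metrics gray
  ingest gray
  ingest black
  web gray
  web black
  api gray
    worker gray
      store gray
        cron gray
          cron→metrics: metrics is gray → back edge
First back edge: cron → metrics.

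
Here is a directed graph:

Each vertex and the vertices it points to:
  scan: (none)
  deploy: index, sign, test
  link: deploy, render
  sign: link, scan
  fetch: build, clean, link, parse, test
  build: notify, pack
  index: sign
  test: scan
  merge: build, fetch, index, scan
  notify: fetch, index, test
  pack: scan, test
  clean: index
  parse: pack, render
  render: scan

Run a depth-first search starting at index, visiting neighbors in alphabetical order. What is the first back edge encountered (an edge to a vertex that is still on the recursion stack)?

deploy→index

DFS from index (visiting neighbors in alphabetical order); mark gray on enter, black on exit:
index gray
  sign gray
    link gray
      deploy gray
        deploy→index: index is gray → back edge
First back edge: deploy → index.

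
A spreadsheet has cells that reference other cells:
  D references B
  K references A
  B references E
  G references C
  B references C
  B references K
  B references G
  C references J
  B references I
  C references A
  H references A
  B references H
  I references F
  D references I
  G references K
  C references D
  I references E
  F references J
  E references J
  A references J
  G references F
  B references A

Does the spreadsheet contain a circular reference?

Yes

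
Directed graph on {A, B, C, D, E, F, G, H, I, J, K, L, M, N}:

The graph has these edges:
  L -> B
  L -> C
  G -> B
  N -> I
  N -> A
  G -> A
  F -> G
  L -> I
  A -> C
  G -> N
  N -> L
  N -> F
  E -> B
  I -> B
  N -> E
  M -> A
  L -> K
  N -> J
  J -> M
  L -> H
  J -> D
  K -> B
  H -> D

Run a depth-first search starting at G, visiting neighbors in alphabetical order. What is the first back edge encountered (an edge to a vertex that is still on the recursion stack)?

F->G

DFS from G (visiting neighbors in alphabetical order); mark gray on enter, black on exit:
G gray
  A gray
    C gray
    C black
  A black
  B gray
  B black
  N gray
    N→A: A black — skip
    E gray
      E→B: B black — skip
    E black
    F gray
      F→G: G is gray → back edge
First back edge: F → G.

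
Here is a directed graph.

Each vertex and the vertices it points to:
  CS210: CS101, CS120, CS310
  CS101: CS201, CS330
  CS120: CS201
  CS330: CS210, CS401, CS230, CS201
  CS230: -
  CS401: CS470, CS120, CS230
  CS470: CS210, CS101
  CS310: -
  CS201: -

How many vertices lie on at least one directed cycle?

A vertex is on a directed cycle iff it belongs to a strongly connected component of size ≥ 2 (or has a self-loop).
The vertices on cycles are {CS101, CS210, CS330, CS401, CS470} — 5 in total.

5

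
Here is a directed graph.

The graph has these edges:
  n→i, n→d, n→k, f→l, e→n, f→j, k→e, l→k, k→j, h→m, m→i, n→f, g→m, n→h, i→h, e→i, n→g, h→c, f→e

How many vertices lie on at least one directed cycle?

8

A vertex is on a directed cycle iff it belongs to a strongly connected component of size ≥ 2 (or has a self-loop).
The vertices on cycles are {e, f, h, i, k, l, m, n} — 8 in total.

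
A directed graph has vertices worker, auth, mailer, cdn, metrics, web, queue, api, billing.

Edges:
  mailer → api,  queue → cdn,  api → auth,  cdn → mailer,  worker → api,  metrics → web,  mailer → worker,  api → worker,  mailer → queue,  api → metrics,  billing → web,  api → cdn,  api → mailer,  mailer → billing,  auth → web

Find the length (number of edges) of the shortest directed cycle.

2

For each vertex v, BFS finds the shortest path from v back to v.
The shortest such closed walk is mailer → api → mailer, length 2.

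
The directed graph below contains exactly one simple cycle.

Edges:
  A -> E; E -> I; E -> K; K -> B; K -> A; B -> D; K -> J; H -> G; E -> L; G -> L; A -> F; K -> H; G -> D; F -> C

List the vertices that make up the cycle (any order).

DFS with gray/black marking from K:
K gray
  J gray
  J black
  H gray
    G gray
      L gray
      L black
      D gray
      D black
    G black
  H black
  B gray
    B→D: D black — skip
  B black
  A gray
    E gray
      E→L: L black — skip
      I gray
      I black
      E→K: K is gray → back edge
Back edge closes the cycle K → A → E → K; its vertices are {A, E, K}.

A, E, K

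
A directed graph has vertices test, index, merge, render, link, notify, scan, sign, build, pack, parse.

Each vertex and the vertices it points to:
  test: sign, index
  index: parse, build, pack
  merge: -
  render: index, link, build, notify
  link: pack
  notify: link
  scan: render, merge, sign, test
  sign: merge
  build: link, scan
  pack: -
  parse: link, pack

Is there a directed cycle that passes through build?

build is on a cycle iff build can reach itself via ≥1 edge.
build → scan → render → build — yes.

Yes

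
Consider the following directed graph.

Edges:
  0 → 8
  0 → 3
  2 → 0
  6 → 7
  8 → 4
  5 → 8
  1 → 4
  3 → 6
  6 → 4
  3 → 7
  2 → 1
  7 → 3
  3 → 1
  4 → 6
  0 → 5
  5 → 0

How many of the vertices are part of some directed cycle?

7

A vertex is on a directed cycle iff it belongs to a strongly connected component of size ≥ 2 (or has a self-loop).
The vertices on cycles are {0, 1, 3, 4, 5, 6, 7} — 7 in total.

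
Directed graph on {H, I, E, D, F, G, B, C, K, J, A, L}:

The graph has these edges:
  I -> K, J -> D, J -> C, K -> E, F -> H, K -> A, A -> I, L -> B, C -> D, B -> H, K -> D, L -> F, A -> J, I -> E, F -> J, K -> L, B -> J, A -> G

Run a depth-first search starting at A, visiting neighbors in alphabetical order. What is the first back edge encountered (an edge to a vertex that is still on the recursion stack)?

DFS from A (visiting neighbors in alphabetical order); mark gray on enter, black on exit:
A gray
  G gray
  G black
  I gray
    E gray
    E black
    K gray
      K→A: A is gray → back edge
First back edge: K → A.

K->A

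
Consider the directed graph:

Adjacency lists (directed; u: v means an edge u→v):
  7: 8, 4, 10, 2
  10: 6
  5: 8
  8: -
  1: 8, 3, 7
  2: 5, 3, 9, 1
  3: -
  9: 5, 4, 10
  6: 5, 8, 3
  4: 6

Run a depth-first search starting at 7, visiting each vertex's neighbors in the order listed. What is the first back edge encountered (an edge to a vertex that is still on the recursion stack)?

1->7

DFS from 7 (visiting each vertex's neighbors in the order listed); mark gray on enter, black on exit:
7 gray
  8 gray
  8 black
  4 gray
    6 gray
      5 gray
        5→8: 8 black — skip
      5 black
      6→8: 8 black — skip
      3 gray
      3 black
    6 black
  4 black
  10 gray
    10→6: 6 black — skip
  10 black
  2 gray
    2→5: 5 black — skip
    2→3: 3 black — skip
    9 gray
      9→5: 5 black — skip
      9→4: 4 black — skip
      9→10: 10 black — skip
    9 black
    1 gray
      1→8: 8 black — skip
      1→3: 3 black — skip
      1→7: 7 is gray → back edge
First back edge: 1 → 7.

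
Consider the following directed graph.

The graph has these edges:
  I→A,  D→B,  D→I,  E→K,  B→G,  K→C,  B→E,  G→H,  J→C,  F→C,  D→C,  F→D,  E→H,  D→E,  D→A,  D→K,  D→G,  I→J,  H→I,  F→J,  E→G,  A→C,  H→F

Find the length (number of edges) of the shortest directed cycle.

4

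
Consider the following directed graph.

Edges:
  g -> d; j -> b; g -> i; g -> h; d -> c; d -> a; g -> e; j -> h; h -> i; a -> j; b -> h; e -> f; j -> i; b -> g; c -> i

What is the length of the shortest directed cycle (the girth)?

5

For each vertex v, BFS finds the shortest path from v back to v.
The shortest such closed walk is b → g → d → a → j → b, length 5.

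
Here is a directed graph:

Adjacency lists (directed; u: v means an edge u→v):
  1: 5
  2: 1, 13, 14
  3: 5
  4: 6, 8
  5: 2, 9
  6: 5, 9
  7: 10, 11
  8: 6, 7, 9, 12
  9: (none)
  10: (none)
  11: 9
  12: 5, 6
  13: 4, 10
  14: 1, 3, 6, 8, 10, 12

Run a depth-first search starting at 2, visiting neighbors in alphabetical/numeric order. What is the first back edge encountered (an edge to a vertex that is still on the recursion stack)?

5→2

DFS from 2 (visiting neighbors in alphabetical/numeric order); mark gray on enter, black on exit:
2 gray
  1 gray
    5 gray
      5→2: 2 is gray → back edge
First back edge: 5 → 2.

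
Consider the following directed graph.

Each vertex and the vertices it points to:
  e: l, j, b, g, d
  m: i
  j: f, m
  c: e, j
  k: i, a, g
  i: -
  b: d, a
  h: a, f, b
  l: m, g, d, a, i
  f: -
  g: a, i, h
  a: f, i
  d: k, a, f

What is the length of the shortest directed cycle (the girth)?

5

For each vertex v, BFS finds the shortest path from v back to v.
The shortest such closed walk is b → d → k → g → h → b, length 5.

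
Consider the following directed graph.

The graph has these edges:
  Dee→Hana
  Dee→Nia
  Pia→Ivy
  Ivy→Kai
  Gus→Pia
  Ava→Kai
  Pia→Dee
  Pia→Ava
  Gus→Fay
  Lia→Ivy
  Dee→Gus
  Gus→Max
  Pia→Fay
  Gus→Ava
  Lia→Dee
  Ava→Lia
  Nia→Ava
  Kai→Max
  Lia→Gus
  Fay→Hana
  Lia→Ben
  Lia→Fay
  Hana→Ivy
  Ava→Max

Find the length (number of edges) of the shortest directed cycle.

For each vertex v, BFS finds the shortest path from v back to v.
The shortest such closed walk is Lia → Gus → Ava → Lia, length 3.

3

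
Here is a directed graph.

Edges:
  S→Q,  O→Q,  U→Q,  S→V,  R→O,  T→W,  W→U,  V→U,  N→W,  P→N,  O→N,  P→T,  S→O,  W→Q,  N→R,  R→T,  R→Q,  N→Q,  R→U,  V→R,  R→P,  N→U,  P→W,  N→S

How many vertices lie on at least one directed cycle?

A vertex is on a directed cycle iff it belongs to a strongly connected component of size ≥ 2 (or has a self-loop).
The vertices on cycles are {N, O, P, R, S, V} — 6 in total.

6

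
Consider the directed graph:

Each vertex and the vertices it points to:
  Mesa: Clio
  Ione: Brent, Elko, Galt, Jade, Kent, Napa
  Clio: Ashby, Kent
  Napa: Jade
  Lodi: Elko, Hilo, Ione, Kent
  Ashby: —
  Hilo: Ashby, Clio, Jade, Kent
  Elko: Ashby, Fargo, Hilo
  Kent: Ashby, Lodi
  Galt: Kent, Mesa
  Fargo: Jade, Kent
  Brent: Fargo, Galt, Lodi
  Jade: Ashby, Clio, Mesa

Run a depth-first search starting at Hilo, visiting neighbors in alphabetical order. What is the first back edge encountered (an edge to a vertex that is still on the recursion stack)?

DFS from Hilo (visiting neighbors in alphabetical order); mark gray on enter, black on exit:
Hilo gray
  Ashby gray
  Ashby black
  Clio gray
    Clio→Ashby: Ashby black — skip
    Kent gray
      Kent→Ashby: Ashby black — skip
      Lodi gray
        Elko gray
          Elko→Ashby: Ashby black — skip
          Fargo gray
            Jade gray
              Jade→Ashby: Ashby black — skip
              Jade→Clio: Clio is gray → back edge
First back edge: Jade → Clio.

Jade->Clio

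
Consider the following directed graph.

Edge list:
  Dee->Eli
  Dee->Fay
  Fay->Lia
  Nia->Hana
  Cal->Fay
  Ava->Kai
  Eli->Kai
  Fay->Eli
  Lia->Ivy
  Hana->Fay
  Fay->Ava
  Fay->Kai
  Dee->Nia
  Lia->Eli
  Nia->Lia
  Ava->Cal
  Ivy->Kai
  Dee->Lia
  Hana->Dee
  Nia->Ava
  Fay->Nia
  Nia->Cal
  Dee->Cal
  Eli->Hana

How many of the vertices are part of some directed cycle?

8

A vertex is on a directed cycle iff it belongs to a strongly connected component of size ≥ 2 (or has a self-loop).
The vertices on cycles are {Ava, Cal, Dee, Eli, Fay, Lia, Nia, Hana} — 8 in total.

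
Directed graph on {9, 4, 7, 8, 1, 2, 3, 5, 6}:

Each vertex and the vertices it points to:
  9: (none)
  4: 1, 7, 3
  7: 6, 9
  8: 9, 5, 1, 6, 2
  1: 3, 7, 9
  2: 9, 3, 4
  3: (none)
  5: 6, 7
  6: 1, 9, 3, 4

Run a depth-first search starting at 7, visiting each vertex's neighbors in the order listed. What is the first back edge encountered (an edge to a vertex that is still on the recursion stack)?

DFS from 7 (visiting each vertex's neighbors in the order listed); mark gray on enter, black on exit:
7 gray
  6 gray
    1 gray
      3 gray
      3 black
      1→7: 7 is gray → back edge
First back edge: 1 → 7.

1->7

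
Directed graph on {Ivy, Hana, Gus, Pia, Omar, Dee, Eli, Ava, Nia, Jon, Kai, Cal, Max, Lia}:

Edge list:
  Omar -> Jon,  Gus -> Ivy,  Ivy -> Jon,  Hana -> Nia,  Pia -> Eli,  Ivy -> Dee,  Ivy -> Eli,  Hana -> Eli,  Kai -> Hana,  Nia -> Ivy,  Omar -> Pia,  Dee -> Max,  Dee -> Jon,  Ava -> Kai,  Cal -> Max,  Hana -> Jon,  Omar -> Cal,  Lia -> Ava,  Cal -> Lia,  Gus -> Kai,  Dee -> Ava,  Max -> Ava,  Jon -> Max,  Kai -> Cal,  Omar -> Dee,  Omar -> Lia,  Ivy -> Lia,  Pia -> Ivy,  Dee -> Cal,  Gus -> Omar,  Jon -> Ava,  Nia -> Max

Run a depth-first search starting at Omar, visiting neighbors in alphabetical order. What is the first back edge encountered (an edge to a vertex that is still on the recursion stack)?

Kai→Cal

DFS from Omar (visiting neighbors in alphabetical order); mark gray on enter, black on exit:
Omar gray
  Cal gray
    Lia gray
      Ava gray
        Kai gray
          Kai→Cal: Cal is gray → back edge
First back edge: Kai → Cal.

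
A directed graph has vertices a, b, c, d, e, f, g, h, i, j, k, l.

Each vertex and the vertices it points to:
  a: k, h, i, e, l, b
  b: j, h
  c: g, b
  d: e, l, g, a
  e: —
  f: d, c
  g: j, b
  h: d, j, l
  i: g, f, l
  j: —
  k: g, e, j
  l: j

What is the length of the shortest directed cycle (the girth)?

3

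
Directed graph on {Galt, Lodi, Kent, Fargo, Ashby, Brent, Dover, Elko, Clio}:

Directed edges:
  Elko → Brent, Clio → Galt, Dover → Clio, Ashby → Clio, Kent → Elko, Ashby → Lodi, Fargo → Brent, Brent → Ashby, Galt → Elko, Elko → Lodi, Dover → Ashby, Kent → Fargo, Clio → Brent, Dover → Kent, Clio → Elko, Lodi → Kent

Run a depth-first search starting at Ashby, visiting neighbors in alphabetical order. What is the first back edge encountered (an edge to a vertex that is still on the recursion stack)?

DFS from Ashby (visiting neighbors in alphabetical order); mark gray on enter, black on exit:
Ashby gray
  Clio gray
    Brent gray
      Brent→Ashby: Ashby is gray → back edge
First back edge: Brent → Ashby.

Brent->Ashby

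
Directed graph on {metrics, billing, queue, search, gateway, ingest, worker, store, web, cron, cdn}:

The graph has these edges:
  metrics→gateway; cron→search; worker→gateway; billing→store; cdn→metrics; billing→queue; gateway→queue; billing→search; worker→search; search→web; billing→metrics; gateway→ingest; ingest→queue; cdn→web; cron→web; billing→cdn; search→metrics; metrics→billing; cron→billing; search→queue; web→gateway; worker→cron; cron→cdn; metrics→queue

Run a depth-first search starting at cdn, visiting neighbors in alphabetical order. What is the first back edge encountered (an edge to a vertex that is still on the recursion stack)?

billing→cdn

DFS from cdn (visiting neighbors in alphabetical order); mark gray on enter, black on exit:
cdn gray
  metrics gray
    billing gray
      billing→cdn: cdn is gray → back edge
First back edge: billing → cdn.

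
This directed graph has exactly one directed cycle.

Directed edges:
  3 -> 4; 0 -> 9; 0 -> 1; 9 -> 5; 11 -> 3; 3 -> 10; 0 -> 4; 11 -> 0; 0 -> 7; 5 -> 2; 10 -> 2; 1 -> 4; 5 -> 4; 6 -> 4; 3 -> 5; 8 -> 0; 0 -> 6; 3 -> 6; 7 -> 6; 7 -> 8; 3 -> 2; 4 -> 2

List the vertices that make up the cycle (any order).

DFS with gray/black marking from 0:
0 gray
  7 gray
    6 gray
      4 gray
        2 gray
        2 black
      4 black
    6 black
    8 gray
      8→0: 0 is gray → back edge
Back edge closes the cycle 0 → 7 → 8 → 0; its vertices are {0, 7, 8}.

0, 7, 8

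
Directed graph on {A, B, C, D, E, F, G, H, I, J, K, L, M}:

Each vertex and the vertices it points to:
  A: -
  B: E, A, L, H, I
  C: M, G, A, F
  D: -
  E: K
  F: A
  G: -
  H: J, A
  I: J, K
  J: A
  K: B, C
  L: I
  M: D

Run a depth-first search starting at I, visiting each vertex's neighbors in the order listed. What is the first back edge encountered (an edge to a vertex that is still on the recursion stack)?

E->K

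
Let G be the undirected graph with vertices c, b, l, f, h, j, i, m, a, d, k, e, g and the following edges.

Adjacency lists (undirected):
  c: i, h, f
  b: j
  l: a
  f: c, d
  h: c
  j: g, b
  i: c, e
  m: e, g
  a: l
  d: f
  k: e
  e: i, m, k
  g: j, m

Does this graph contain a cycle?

DFS, tracking each vertex's parent; an edge to a visited non-parent vertex closes a cycle.
Start from a:
visit a (parent –)
  visit l (parent a)
    l–a: parent, skip
visit c (parent –)
  visit i (parent c)
    i–c: parent, skip
    visit e (parent i)
      e–i: parent, skip
      visit m (parent e)
        m–e: parent, skip
        visit g (parent m)
          visit j (parent g)
            j–g: parent, skip
            visit b (parent j)
              b–j: parent, skip
          g–m: parent, skip
      visit k (parent e)
        k–e: parent, skip
  visit h (parent c)
    h–c: parent, skip
  visit f (parent c)
    f–c: parent, skip
    visit d (parent f)
      d–f: parent, skip
No non-parent visited neighbor found — the graph is a forest.

No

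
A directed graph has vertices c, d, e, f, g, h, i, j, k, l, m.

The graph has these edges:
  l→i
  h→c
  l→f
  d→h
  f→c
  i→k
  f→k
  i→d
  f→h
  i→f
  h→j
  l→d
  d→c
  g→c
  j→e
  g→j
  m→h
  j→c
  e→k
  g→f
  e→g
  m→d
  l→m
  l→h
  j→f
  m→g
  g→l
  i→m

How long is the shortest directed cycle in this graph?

3

For each vertex v, BFS finds the shortest path from v back to v.
The shortest such closed walk is g → l → m → g, length 3.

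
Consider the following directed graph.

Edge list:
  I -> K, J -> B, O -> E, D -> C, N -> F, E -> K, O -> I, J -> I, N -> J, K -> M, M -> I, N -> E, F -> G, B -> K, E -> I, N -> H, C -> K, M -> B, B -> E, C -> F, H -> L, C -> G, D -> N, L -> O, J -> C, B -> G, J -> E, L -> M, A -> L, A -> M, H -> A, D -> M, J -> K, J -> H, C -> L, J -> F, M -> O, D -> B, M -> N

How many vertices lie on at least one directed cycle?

12

A vertex is on a directed cycle iff it belongs to a strongly connected component of size ≥ 2 (or has a self-loop).
The vertices on cycles are {A, B, C, E, H, I, J, K, L, M, N, O} — 12 in total.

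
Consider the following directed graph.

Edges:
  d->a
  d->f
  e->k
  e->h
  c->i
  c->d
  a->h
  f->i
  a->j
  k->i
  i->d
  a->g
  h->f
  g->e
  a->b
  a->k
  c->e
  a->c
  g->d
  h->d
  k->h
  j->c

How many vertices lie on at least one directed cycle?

10

A vertex is on a directed cycle iff it belongs to a strongly connected component of size ≥ 2 (or has a self-loop).
The vertices on cycles are {a, c, d, e, f, g, h, i, j, k} — 10 in total.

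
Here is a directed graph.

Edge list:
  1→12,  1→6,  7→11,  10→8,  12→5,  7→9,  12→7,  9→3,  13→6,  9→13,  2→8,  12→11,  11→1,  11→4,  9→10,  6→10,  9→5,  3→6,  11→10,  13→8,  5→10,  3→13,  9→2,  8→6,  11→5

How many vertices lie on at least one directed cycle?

7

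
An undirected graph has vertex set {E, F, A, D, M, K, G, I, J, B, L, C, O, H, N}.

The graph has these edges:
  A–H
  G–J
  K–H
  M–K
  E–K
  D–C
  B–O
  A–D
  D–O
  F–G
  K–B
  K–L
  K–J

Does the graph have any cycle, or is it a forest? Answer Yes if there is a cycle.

Yes

DFS, tracking each vertex's parent; an edge to a visited non-parent vertex closes a cycle.
Start from A:
visit A (parent –)
  visit D (parent A)
    visit O (parent D)
      visit B (parent O)
        visit K (parent B)
          K–B: parent, skip
          visit E (parent K)
            E–K: parent, skip
          visit M (parent K)
            M–K: parent, skip
          visit L (parent K)
            L–K: parent, skip
          visit H (parent K)
            H–K: parent, skip
            H–A: A visited and ≠ parent → cycle
Cycle: A – D – O – B – K – H – A.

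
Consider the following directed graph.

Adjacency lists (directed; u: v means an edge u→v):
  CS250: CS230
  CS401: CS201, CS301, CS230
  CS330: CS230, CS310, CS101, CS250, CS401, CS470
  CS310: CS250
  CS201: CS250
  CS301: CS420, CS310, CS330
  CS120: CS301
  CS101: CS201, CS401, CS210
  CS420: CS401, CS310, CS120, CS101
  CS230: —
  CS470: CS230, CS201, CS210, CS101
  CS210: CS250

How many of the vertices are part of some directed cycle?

7

A vertex is on a directed cycle iff it belongs to a strongly connected component of size ≥ 2 (or has a self-loop).
The vertices on cycles are {CS101, CS120, CS301, CS330, CS401, CS420, CS470} — 7 in total.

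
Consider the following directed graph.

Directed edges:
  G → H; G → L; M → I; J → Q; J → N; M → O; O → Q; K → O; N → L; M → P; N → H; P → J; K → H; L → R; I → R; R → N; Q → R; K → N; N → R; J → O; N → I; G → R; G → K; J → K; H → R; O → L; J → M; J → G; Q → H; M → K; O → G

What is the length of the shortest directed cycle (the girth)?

For each vertex v, BFS finds the shortest path from v back to v.
The shortest such closed walk is N → R → N, length 2.

2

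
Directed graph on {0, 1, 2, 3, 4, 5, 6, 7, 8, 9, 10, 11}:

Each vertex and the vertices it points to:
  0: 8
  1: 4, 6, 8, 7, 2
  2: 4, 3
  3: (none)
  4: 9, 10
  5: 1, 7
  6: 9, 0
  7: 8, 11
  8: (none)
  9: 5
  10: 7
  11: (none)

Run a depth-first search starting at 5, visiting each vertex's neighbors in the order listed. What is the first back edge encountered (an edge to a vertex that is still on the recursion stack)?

9->5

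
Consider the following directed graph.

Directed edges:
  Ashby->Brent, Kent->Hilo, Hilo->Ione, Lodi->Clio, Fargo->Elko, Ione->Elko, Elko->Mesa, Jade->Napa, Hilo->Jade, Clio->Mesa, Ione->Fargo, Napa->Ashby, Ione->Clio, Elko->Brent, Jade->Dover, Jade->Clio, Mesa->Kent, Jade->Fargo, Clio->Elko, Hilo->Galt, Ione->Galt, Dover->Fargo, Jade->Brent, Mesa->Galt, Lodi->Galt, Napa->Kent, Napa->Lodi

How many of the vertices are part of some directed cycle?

11

A vertex is on a directed cycle iff it belongs to a strongly connected component of size ≥ 2 (or has a self-loop).
The vertices on cycles are {Clio, Elko, Hilo, Ione, Jade, Kent, Lodi, Mesa, Napa, Dover, Fargo} — 11 in total.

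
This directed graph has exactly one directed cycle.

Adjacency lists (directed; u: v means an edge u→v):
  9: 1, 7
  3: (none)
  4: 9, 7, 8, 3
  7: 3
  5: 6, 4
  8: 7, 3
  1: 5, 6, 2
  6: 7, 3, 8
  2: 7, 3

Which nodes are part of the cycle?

DFS with gray/black marking from 1:
1 gray
  5 gray
    6 gray
      7 gray
        3 gray
        3 black
      7 black
      6→3: 3 black — skip
      8 gray
        8→7: 7 black — skip
        8→3: 3 black — skip
      8 black
    6 black
    4 gray
      9 gray
        9→1: 1 is gray → back edge
Back edge closes the cycle 1 → 5 → 4 → 9 → 1; its vertices are {1, 4, 5, 9}.

1, 4, 5, 9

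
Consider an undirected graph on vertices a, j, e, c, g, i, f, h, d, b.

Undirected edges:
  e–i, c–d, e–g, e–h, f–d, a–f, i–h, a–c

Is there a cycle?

Yes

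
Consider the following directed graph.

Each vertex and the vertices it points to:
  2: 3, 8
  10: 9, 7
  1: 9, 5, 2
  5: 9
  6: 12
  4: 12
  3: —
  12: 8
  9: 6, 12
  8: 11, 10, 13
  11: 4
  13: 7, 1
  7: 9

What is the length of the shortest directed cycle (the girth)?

For each vertex v, BFS finds the shortest path from v back to v.
The shortest such closed walk is 8 → 13 → 1 → 2 → 8, length 4.

4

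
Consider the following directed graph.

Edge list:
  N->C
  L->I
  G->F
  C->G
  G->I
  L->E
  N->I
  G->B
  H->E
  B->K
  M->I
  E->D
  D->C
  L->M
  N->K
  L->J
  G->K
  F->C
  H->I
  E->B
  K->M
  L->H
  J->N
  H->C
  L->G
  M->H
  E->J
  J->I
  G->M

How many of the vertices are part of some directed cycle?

11

A vertex is on a directed cycle iff it belongs to a strongly connected component of size ≥ 2 (or has a self-loop).
The vertices on cycles are {B, C, D, E, F, G, H, J, K, M, N} — 11 in total.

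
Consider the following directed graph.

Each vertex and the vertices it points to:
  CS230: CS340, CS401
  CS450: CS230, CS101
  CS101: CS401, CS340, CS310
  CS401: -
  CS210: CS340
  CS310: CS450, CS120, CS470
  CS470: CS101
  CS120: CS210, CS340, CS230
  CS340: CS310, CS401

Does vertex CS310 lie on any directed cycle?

Yes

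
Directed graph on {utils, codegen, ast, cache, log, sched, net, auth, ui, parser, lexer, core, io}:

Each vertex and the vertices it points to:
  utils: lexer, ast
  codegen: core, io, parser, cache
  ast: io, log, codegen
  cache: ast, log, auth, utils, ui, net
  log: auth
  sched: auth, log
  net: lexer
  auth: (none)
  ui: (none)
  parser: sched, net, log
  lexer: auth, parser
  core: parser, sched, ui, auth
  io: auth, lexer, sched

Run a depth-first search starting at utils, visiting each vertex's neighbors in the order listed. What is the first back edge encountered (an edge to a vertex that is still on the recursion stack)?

DFS from utils (visiting each vertex's neighbors in the order listed); mark gray on enter, black on exit:
utils gray
  lexer gray
    auth gray
    auth black
    parser gray
      sched gray
        sched→auth: auth black — skip
        log gray
          log→auth: auth black — skip
        log black
      sched black
      net gray
        net→lexer: lexer is gray → back edge
First back edge: net → lexer.

net→lexer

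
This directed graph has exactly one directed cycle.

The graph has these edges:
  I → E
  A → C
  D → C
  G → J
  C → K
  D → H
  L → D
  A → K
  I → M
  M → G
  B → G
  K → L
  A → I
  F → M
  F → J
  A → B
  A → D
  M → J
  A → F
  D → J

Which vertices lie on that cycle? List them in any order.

C, D, K, L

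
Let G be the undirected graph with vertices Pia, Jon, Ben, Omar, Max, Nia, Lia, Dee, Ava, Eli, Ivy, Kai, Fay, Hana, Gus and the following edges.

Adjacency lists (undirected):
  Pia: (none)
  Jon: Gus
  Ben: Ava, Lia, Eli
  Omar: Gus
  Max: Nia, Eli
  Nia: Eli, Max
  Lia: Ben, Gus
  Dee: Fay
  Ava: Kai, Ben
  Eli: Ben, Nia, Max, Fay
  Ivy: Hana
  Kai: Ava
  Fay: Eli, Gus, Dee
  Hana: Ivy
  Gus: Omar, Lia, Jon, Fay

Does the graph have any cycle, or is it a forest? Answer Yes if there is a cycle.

Yes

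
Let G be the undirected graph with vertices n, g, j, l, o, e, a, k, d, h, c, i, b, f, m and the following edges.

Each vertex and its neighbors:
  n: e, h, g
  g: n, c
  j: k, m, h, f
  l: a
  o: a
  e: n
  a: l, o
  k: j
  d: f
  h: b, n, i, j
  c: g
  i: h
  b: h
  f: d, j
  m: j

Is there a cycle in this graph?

No

DFS, tracking each vertex's parent; an edge to a visited non-parent vertex closes a cycle.
Start from k:
visit k (parent –)
  visit j (parent k)
    j–k: parent, skip
    visit m (parent j)
      m–j: parent, skip
    visit h (parent j)
      visit b (parent h)
        b–h: parent, skip
      visit n (parent h)
        visit e (parent n)
          e–n: parent, skip
        n–h: parent, skip
        visit g (parent n)
          g–n: parent, skip
          visit c (parent g)
            c–g: parent, skip
      visit i (parent h)
        i–h: parent, skip
      h–j: parent, skip
    visit f (parent j)
      visit d (parent f)
        d–f: parent, skip
      f–j: parent, skip
visit l (parent –)
  visit a (parent l)
    a–l: parent, skip
    visit o (parent a)
      o–a: parent, skip
No non-parent visited neighbor found — the graph is a forest.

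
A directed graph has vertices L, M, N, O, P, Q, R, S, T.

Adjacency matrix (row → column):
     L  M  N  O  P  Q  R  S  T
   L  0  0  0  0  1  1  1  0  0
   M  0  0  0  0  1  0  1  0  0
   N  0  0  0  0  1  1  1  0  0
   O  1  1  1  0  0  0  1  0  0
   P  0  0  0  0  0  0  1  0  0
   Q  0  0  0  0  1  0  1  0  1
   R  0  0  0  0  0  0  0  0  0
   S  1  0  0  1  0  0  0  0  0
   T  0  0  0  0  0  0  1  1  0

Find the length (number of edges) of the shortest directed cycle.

For each vertex v, BFS finds the shortest path from v back to v.
The shortest such closed walk is T → S → L → Q → T, length 4.

4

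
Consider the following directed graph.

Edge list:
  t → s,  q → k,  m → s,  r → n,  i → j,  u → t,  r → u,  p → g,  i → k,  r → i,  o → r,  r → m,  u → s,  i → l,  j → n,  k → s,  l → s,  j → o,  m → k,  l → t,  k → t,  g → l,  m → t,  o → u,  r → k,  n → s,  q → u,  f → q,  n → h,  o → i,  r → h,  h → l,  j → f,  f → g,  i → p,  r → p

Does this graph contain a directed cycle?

Yes

DFS with white/gray/black marking, starting from t:
t gray
  s gray
  s black
t black
h gray
  l gray
    l→t: t black — skip
    l→s: s black — skip
  l black
h black
o gray
  u gray
    u→t: t black — skip
    u→s: s black — skip
  u black
  i gray
    k gray
      k→t: t black — skip
      k→s: s black — skip
    k black
    i→l: l black — skip
    p gray
      g gray
        g→l: l black — skip
      g black
    p black
    j gray
      f gray
        f→g: g black — skip
        q gray
          q→k: k black — skip
          q→u: u black — skip
        q black
      f black
      j→o: o is gray → back edge
Back edge found, so a cycle exists: o → i → j → o.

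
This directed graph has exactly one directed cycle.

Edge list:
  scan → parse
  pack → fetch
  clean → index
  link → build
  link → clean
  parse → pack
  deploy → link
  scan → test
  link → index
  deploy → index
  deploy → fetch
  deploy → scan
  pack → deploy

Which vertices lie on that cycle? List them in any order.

DFS with gray/black marking from pack:
pack gray
  fetch gray
  fetch black
  deploy gray
    link gray
      clean gray
        index gray
        index black
      clean black
      build gray
      build black
      link→index: index black — skip
    link black
    scan gray
      parse gray
        parse→pack: pack is gray → back edge
Back edge closes the cycle pack → deploy → scan → parse → pack; its vertices are {pack, scan, parse, deploy}.

pack, scan, parse, deploy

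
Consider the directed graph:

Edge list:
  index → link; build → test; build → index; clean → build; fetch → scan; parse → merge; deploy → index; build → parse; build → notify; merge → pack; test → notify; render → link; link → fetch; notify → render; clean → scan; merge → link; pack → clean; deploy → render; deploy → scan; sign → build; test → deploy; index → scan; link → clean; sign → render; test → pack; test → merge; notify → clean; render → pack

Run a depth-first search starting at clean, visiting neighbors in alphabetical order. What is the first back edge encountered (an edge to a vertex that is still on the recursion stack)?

link->clean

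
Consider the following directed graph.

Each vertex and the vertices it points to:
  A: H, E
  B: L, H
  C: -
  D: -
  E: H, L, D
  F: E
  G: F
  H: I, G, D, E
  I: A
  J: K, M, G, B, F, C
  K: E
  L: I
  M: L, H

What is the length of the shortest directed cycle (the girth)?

2

For each vertex v, BFS finds the shortest path from v back to v.
The shortest such closed walk is H → E → H, length 2.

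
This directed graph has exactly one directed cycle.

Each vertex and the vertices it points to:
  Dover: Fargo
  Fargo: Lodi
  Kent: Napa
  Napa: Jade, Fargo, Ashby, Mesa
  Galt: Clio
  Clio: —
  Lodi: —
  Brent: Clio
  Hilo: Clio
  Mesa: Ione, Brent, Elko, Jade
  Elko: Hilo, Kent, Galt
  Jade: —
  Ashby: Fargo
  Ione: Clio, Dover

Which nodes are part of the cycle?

Elko, Kent, Mesa, Napa

DFS with gray/black marking from Mesa:
Mesa gray
  Ione gray
    Clio gray
    Clio black
    Dover gray
      Fargo gray
        Lodi gray
        Lodi black
      Fargo black
    Dover black
  Ione black
  Brent gray
    Brent→Clio: Clio black — skip
  Brent black
  Elko gray
    Hilo gray
      Hilo→Clio: Clio black — skip
    Hilo black
    Kent gray
      Napa gray
        Jade gray
        Jade black
        Napa→Fargo: Fargo black — skip
        Ashby gray
          Ashby→Fargo: Fargo black — skip
        Ashby black
        Napa→Mesa: Mesa is gray → back edge
Back edge closes the cycle Mesa → Elko → Kent → Napa → Mesa; its vertices are {Elko, Kent, Mesa, Napa}.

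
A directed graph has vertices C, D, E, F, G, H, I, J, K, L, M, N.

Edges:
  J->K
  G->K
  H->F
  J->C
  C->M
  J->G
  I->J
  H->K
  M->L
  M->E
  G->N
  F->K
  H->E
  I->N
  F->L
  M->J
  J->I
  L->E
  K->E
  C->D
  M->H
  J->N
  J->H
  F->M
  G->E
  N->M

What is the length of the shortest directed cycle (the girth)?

For each vertex v, BFS finds the shortest path from v back to v.
The shortest such closed walk is J → I → J, length 2.

2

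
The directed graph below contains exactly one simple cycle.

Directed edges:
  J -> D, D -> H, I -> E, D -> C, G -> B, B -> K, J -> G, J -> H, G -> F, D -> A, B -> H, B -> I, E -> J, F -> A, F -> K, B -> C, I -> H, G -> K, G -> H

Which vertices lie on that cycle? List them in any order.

B, E, G, I, J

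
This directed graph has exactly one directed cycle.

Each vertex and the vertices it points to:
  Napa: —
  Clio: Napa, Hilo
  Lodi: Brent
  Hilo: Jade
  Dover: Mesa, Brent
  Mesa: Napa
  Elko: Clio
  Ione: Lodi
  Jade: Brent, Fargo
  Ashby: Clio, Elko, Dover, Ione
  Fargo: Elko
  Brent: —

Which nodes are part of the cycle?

Clio, Elko, Hilo, Jade, Fargo

DFS with gray/black marking from Clio:
Clio gray
  Napa gray
  Napa black
  Hilo gray
    Jade gray
      Brent gray
      Brent black
      Fargo gray
        Elko gray
          Elko→Clio: Clio is gray → back edge
Back edge closes the cycle Clio → Hilo → Jade → Fargo → Elko → Clio; its vertices are {Clio, Elko, Hilo, Jade, Fargo}.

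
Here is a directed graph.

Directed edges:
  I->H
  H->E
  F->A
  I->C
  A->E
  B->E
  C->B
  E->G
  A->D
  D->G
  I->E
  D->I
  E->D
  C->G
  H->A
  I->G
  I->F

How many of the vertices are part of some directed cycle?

A vertex is on a directed cycle iff it belongs to a strongly connected component of size ≥ 2 (or has a self-loop).
The vertices on cycles are {A, B, C, D, E, F, H, I} — 8 in total.

8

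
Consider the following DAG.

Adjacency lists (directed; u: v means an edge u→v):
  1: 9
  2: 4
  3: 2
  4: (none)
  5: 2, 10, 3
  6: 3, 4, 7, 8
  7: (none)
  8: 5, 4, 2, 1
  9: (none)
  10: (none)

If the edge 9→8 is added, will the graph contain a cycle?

Yes

Adding 9→8 creates a cycle iff 8 can already reach 9.
Path from 8: 8 → 1 → 9.
So 8 → … → 9 → 8 is a cycle.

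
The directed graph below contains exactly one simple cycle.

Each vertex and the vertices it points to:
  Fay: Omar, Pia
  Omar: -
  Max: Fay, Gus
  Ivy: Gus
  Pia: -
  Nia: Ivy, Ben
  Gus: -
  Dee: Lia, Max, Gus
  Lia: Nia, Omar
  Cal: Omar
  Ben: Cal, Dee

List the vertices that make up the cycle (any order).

Ben, Dee, Lia, Nia

DFS with gray/black marking from Nia:
Nia gray
  Ivy gray
    Gus gray
    Gus black
  Ivy black
  Ben gray
    Cal gray
      Omar gray
      Omar black
    Cal black
    Dee gray
      Lia gray
        Lia→Nia: Nia is gray → back edge
Back edge closes the cycle Nia → Ben → Dee → Lia → Nia; its vertices are {Ben, Dee, Lia, Nia}.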